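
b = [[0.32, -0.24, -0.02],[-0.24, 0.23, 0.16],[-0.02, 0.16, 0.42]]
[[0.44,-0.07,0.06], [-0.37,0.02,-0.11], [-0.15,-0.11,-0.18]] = b @ [[0.69, -0.37, 0.13], [-0.9, -0.17, -0.06], [0.02, -0.21, -0.41]]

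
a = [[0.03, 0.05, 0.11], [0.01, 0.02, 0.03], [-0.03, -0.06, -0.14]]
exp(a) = [[1.03, 0.05, 0.10], [0.01, 1.02, 0.03], [-0.03, -0.06, 0.87]]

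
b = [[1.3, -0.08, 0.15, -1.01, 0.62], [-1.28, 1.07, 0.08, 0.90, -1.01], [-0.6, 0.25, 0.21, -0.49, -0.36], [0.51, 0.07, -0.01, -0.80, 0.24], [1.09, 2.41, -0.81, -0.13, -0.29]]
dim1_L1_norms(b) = [3.16, 4.34, 1.91, 1.63, 4.73]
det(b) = 0.00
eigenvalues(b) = [(0.95+1.04j), (0.95-1.04j), (-0.36+0j), (0.05+0j), (-0.11+0j)]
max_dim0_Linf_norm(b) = 2.41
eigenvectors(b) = [[0.27+0.19j,(0.27-0.19j),(0.17+0j),(0.39+0j),(0.33+0j)], [-0.63+0.00j,(-0.63-0j),(-0.22+0j),(-0.33+0j),-0.30+0.00j], [-0.31-0.02j,-0.31+0.02j,(-0.46+0j),(-0.09+0j),(-0.25+0j)], [0.05+0.09j,(0.05-0.09j),(-0.26+0j),-0.04+0.00j,-0.08+0.00j], [-0.38+0.49j,-0.38-0.49j,-0.80+0.00j,-0.86+0.00j,-0.86+0.00j]]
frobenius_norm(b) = 4.16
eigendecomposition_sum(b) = [[0.62-0.32j, (0.1-0.53j), (-0.14+0.01j), -0.26+0.06j, (0.27+0.06j)], [-0.63+1.20j, (0.44+0.95j), 0.20-0.17j, 0.34-0.38j, (-0.48+0.21j)], [-0.34+0.56j, 0.18+0.47j, (0.1-0.08j), 0.18-0.17j, -0.24+0.09j], [(0.23-0.01j), 0.10-0.14j, (-0.04-0.01j), -0.08-0.02j, (0.07+0.05j)], [(0.56+1.22j), 1.01+0.23j, -0.01-0.26j, -0.09-0.49j, (-0.13+0.51j)]] + [[(0.62+0.32j),0.10+0.53j,-0.14-0.01j,-0.26-0.06j,(0.27-0.06j)], [-0.63-1.20j,0.44-0.95j,(0.2+0.17j),(0.34+0.38j),(-0.48-0.21j)], [(-0.34-0.56j),(0.18-0.47j),0.10+0.08j,0.18+0.17j,(-0.24-0.09j)], [0.23+0.01j,0.10+0.14j,(-0.04+0.01j),-0.08+0.02j,0.07-0.05j], [0.56-1.22j,(1.01-0.23j),-0.01+0.26j,(-0.09+0.49j),-0.13-0.51j]] + [[(-0.05-0j), (0.14+0j), (-0.12-0j), (0.55+0j), (-0.09-0j)],[(0.07+0j), -0.18-0.00j, (0.16+0j), -0.73-0.00j, 0.11+0.00j],[0.14+0.00j, -0.37-0.00j, 0.32+0.00j, (-1.5-0j), 0.23+0.00j],[0.08+0.00j, (-0.21-0j), 0.19+0.00j, (-0.86-0j), (0.13+0j)],[(0.24+0j), (-0.65-0j), 0.57+0.00j, -2.61-0.00j, 0.41+0.00j]] + [[0.06+0.00j, (-0.1+0j), 0.17+0.00j, -0.27+0.00j, (0.04-0j)], [-0.05-0.00j, 0.09-0.00j, -0.14-0.00j, 0.23-0.00j, -0.03+0.00j], [(-0.01-0j), 0.02-0.00j, (-0.04-0j), 0.06-0.00j, -0.01+0.00j], [-0.01-0.00j, 0.01-0.00j, (-0.02-0j), (0.03-0j), -0.00+0.00j], [-0.12-0.00j, (0.23-0j), -0.37-0.00j, (0.61-0j), -0.08+0.00j]] + [[0.05+0.00j, (-0.31+0j), 0.38-0.00j, -0.78+0.00j, (0.14-0j)], [-0.05-0.00j, (0.29-0j), (-0.35+0j), 0.71-0.00j, -0.13+0.00j], [(-0.04-0j), (0.24-0j), -0.29+0.00j, (0.59-0j), (-0.1+0j)], [-0.01-0.00j, 0.08-0.00j, (-0.1+0j), (0.2-0j), (-0.04+0j)], [-0.14-0.00j, (0.82-0j), (-0.99+0j), (2.05-0j), -0.36+0.00j]]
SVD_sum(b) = [[-0.01,  -0.37,  0.10,  -0.07,  0.12], [0.04,  1.24,  -0.32,  0.22,  -0.4], [0.01,  0.17,  -0.04,  0.03,  -0.06], [-0.0,  -0.11,  0.03,  -0.02,  0.03], [0.08,  2.27,  -0.58,  0.4,  -0.74]] + [[1.33,0.23,-0.2,-0.82,0.57],  [-1.3,-0.22,0.2,0.80,-0.55],  [-0.27,-0.05,0.04,0.17,-0.12],  [0.69,0.12,-0.11,-0.43,0.29],  [0.98,0.17,-0.15,-0.60,0.42]] + [[-0.08,  0.04,  0.07,  -0.18,  -0.05], [-0.07,  0.03,  0.06,  -0.15,  -0.04], [-0.31,  0.13,  0.27,  -0.67,  -0.19], [-0.16,  0.07,  0.13,  -0.34,  -0.10], [0.04,  -0.02,  -0.04,  0.09,  0.03]] + [[0.06, 0.03, 0.19, 0.06, -0.02], [0.05, 0.02, 0.14, 0.04, -0.01], [-0.02, -0.01, -0.05, -0.02, 0.00], [-0.02, -0.01, -0.06, -0.02, 0.01], [-0.01, -0.01, -0.04, -0.01, 0.00]] + [[0.00, -0.00, -0.0, -0.0, -0.00],  [-0.00, 0.00, 0.0, 0.0, 0.0],  [0.0, -0.0, -0.0, -0.0, -0.0],  [-0.0, 0.00, 0.0, 0.0, 0.00],  [0.00, -0.00, -0.0, -0.0, -0.0]]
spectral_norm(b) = 2.87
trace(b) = 1.49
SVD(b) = [[0.14, 0.60, -0.23, 0.75, 0.12],[-0.47, -0.58, -0.20, 0.55, -0.32],[-0.07, -0.12, -0.85, -0.22, 0.46],[0.04, 0.31, -0.42, -0.26, -0.81],[-0.87, 0.44, 0.11, -0.17, 0.12]] @ diag([2.8716587235972444, 2.833569303681, 0.9707481844832326, 0.278578003273568, 0.0018533319270457223]) @ [[-0.03, -0.91, 0.23, -0.16, 0.30], [0.79, 0.13, -0.12, -0.48, 0.33], [0.38, -0.16, -0.32, 0.82, 0.23], [0.31, 0.15, 0.9, 0.26, -0.08], [0.37, -0.32, -0.14, -0.05, -0.86]]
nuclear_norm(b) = 6.96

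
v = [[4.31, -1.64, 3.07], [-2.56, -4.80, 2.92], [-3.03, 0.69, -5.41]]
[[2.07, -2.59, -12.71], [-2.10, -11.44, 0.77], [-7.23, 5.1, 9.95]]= v @ [[-0.09, 0.73, -2.33], [1.44, 1.27, 0.82], [1.57, -1.19, -0.43]]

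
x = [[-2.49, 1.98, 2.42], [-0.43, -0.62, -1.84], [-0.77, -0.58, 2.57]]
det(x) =11.066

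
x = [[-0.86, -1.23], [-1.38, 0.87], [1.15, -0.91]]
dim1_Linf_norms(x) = [1.23, 1.38, 1.15]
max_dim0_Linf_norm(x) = 1.38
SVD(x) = [[0.0, 1.0],  [-0.74, 0.05],  [0.67, 0.06]] @ diag([2.1905059907313698, 1.5053516215721756]) @ [[0.82,-0.57], [-0.57,-0.82]]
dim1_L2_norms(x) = [1.5, 1.63, 1.47]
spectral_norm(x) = 2.19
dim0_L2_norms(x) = [1.99, 1.76]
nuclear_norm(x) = 3.70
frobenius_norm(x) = 2.66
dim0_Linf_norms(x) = [1.38, 1.23]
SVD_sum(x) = [[0.0, -0.00], [-1.34, 0.93], [1.20, -0.84]] + [[-0.86, -1.23], [-0.04, -0.06], [-0.05, -0.07]]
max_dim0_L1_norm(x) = 3.39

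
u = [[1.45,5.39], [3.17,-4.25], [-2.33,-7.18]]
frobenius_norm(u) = 10.78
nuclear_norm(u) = 14.02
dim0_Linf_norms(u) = [3.17, 7.18]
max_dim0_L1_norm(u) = 16.82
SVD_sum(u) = [[0.74,5.49],[-0.50,-3.76],[-0.99,-7.36]] + [[0.71, -0.1], [3.67, -0.49], [-1.34, 0.18]]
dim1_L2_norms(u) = [5.58, 5.3, 7.55]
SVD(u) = [[0.55,0.18], [-0.38,0.92], [-0.74,-0.34]] @ diag([10.00758467204113, 4.011925850751414]) @ [[0.13, 0.99], [0.99, -0.13]]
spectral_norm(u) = 10.01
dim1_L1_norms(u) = [6.84, 7.42, 9.51]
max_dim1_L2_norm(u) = 7.55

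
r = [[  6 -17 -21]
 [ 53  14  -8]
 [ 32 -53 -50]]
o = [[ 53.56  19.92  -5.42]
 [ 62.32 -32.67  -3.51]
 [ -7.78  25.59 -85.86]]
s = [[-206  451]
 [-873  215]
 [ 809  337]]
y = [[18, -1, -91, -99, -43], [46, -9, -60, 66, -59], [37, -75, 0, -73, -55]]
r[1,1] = 14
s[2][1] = 337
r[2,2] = -50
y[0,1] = -1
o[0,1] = 19.92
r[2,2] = -50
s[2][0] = 809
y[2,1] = -75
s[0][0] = -206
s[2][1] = 337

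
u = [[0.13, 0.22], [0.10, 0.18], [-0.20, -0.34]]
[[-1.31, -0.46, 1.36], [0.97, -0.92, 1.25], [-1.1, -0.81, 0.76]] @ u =[[-0.49,  -0.83], [-0.22,  -0.38], [-0.38,  -0.65]]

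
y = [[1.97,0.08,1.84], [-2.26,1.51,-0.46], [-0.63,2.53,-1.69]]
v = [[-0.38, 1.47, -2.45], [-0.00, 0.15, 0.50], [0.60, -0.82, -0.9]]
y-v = [[2.35, -1.39, 4.29], [-2.26, 1.36, -0.96], [-1.23, 3.35, -0.79]]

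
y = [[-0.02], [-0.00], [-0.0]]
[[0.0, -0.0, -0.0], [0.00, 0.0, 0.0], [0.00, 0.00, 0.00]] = y @ [[-0.06, 0.07, 0.01]]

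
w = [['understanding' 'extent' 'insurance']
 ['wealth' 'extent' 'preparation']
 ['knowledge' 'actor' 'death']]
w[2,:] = ['knowledge', 'actor', 'death']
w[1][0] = 'wealth'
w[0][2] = 'insurance'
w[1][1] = 'extent'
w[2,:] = ['knowledge', 'actor', 'death']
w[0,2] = 'insurance'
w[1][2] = 'preparation'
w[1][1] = 'extent'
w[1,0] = 'wealth'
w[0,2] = 'insurance'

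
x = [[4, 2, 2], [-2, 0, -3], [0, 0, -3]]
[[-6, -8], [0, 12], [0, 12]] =x @[[0, 0], [-3, 0], [0, -4]]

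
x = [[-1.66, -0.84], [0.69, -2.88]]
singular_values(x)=[3.01, 1.78]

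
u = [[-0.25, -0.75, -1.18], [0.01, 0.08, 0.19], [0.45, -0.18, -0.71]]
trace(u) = -0.88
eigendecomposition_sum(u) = [[-0.13+0.43j, -0.38-0.01j, (-0.59-0.36j)], [0.01-0.07j, (0.06-0.01j), 0.10+0.04j], [(0.22+0.18j), (-0.1+0.23j), -0.36+0.27j]] + [[-0.13-0.43j,(-0.38+0.01j),-0.59+0.36j], [(0.01+0.07j),0.06+0.01j,0.10-0.04j], [0.22-0.18j,-0.10-0.23j,-0.36-0.27j]] + [[-0j, 0.01+0.00j, 0.00+0.00j], [-0.00+0.00j, (-0.03-0j), -0.00-0.00j], [-0j, 0.02+0.00j, 0j]]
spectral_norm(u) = 1.58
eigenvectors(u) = [[(0.83+0j),0.83-0.00j,(0.36+0j)], [(-0.12+0.02j),-0.12-0.02j,(-0.82+0j)], [0.20-0.50j,(0.2+0.5j),(0.45+0j)]]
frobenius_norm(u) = 1.67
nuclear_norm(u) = 2.15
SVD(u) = [[-0.89, -0.45, 0.12], [0.13, -0.00, 0.99], [-0.45, 0.89, 0.06]] @ diag([1.5786346148234178, 0.5535613970429388, 0.02196662434667953]) @ [[0.01,0.48,0.88], [0.93,0.32,-0.19], [0.37,-0.82,0.44]]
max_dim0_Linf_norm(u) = 1.18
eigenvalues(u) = [(-0.43+0.68j), (-0.43-0.68j), (-0.03+0j)]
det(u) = -0.02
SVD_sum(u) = [[-0.02, -0.67, -1.23], [0.00, 0.1, 0.18], [-0.01, -0.34, -0.62]] + [[-0.23,-0.08,0.05], [-0.00,-0.0,0.00], [0.46,0.16,-0.09]] + [[0.00,-0.00,0.00], [0.01,-0.02,0.01], [0.00,-0.0,0.00]]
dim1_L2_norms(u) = [1.42, 0.21, 0.86]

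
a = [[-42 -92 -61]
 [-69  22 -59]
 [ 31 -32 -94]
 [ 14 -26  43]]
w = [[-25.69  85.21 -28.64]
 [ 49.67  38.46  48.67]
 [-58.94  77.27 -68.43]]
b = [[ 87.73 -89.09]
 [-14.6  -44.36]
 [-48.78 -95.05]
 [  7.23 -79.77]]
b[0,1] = -89.09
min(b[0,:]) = -89.09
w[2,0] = -58.94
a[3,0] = 14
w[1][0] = 49.67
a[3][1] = -26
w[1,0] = 49.67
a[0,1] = -92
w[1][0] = 49.67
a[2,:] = [31, -32, -94]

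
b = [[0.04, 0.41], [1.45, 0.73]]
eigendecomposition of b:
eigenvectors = [[-0.63,-0.33], [0.77,-0.95]]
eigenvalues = [-0.46, 1.23]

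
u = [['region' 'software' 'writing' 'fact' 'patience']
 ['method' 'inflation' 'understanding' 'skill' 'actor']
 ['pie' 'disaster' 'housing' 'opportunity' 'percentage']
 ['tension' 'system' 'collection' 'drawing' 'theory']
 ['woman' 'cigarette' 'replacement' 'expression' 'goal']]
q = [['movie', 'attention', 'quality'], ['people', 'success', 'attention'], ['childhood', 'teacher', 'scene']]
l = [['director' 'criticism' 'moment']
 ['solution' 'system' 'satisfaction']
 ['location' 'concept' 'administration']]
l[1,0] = 'solution'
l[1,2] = 'satisfaction'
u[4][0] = 'woman'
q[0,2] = 'quality'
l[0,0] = 'director'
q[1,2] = 'attention'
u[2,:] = ['pie', 'disaster', 'housing', 'opportunity', 'percentage']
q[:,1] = ['attention', 'success', 'teacher']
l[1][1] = 'system'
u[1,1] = 'inflation'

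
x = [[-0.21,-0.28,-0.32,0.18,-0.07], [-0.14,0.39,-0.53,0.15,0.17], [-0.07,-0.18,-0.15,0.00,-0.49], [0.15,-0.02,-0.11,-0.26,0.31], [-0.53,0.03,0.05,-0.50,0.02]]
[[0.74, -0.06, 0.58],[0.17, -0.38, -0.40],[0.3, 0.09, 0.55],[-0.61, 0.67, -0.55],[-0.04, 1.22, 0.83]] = x@ [[-1.33, -0.24, -1.8], [-0.59, -0.73, -0.90], [-0.06, -0.33, 0.41], [1.44, -2.26, 0.21], [-0.18, 0.22, -0.65]]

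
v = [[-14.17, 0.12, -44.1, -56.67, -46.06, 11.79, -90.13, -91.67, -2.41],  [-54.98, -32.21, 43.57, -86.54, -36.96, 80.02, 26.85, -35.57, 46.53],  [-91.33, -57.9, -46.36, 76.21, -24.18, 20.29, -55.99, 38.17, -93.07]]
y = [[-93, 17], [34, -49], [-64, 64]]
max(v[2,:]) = 76.21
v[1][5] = 80.02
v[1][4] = -36.96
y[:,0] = [-93, 34, -64]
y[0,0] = -93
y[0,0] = -93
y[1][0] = 34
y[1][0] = 34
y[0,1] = 17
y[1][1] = -49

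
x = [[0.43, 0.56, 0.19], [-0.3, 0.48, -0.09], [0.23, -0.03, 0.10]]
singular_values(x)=[0.77, 0.57, 0.01]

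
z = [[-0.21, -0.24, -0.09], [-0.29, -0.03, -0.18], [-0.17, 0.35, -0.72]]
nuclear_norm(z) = 1.36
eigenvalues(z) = [0.12, -0.47, -0.61]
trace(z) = -0.96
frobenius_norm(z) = 0.95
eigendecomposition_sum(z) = [[0.05, -0.07, 0.01], [-0.06, 0.07, -0.01], [-0.04, 0.04, -0.01]] + [[-0.28,-0.54,0.49],[-0.24,-0.48,0.44],[-0.16,-0.3,0.28]] + [[0.01,0.36,-0.59], [0.01,0.37,-0.61], [0.02,0.61,-0.99]]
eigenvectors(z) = [[0.61, -0.69, 0.45],[-0.68, -0.61, 0.46],[-0.41, -0.39, 0.76]]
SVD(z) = [[-0.06, -0.78, -0.62],[-0.28, -0.58, 0.77],[-0.96, 0.22, -0.18]] @ diag([0.8482799770315488, 0.4092557791128736, 0.09965333827860479]) @ [[0.30, -0.37, 0.88], [0.72, 0.69, 0.04], [-0.62, 0.62, 0.47]]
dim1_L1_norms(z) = [0.54, 0.5, 1.24]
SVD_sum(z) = [[-0.02, 0.02, -0.05], [-0.07, 0.09, -0.21], [-0.25, 0.3, -0.72]] + [[-0.23, -0.22, -0.01], [-0.17, -0.16, -0.01], [0.07, 0.06, 0.0]] + [[0.04, -0.04, -0.03],[-0.05, 0.05, 0.04],[0.01, -0.01, -0.01]]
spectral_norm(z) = 0.85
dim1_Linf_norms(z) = [0.24, 0.29, 0.72]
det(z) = 0.03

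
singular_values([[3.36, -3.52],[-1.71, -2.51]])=[4.93, 2.93]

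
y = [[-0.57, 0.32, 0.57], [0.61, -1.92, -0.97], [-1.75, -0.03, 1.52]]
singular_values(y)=[2.9, 1.64, 0.0]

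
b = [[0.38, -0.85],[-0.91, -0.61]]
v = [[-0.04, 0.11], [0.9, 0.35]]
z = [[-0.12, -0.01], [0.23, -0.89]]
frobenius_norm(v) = 0.97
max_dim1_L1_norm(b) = 1.52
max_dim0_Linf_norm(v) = 0.9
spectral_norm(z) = 0.92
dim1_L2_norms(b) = [0.93, 1.1]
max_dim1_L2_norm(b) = 1.1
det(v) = -0.11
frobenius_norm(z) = 0.93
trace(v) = 0.31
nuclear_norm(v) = 1.08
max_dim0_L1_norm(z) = 0.9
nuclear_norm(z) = 1.04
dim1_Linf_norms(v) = [0.11, 0.9]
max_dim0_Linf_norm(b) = 0.91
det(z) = 0.11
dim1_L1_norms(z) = [0.13, 1.12]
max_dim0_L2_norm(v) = 0.9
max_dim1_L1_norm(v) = 1.25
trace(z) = -1.01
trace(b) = -0.23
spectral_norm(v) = 0.97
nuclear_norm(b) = 2.02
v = z @ b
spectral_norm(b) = 1.13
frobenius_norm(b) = 1.44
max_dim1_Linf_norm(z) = 0.89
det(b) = -1.01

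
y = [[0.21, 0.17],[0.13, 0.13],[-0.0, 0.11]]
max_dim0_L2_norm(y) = 0.25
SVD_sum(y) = [[0.19, 0.19], [0.13, 0.13], [0.05, 0.05]] + [[0.02, -0.02], [-0.0, 0.0], [-0.05, 0.06]]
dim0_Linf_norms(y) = [0.21, 0.17]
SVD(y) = [[-0.8, 0.29], [-0.55, -0.03], [-0.23, -0.96]] @ diag([0.3347728072841797, 0.08262667549326634]) @ [[-0.72, -0.7], [0.70, -0.72]]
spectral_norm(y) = 0.33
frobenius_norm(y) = 0.34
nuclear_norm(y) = 0.42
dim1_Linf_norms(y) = [0.21, 0.13, 0.11]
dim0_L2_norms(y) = [0.25, 0.24]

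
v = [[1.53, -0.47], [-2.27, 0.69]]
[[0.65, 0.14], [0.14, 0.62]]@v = [[0.68, -0.21],[-1.19, 0.36]]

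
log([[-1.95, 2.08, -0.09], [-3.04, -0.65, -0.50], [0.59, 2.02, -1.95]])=[[0.59+0.43j, 1.60-0.08j, -0.08-0.39j], [(-2.34-0.13j), (1.58+0.02j), -0.38+0.12j], [(0.37-2.94j), 1.57+0.52j, 0.65+2.69j]]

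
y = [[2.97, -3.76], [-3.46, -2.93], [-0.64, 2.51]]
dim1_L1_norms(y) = [6.73, 6.39, 3.15]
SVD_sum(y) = [[1.3, -4.27], [0.52, -1.71], [-0.76, 2.47]] + [[1.67, 0.51], [-3.98, -1.22], [0.12, 0.04]]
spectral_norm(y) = 5.46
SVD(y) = [[-0.82, 0.39],[-0.33, -0.92],[0.47, 0.03]] @ diag([5.461503001271566, 4.51626892103445]) @ [[-0.29, 0.96], [0.96, 0.29]]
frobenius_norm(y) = 7.09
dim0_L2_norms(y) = [4.6, 5.39]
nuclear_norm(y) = 9.98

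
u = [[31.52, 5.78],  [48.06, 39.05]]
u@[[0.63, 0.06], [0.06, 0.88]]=[[20.2, 6.98], [32.62, 37.25]]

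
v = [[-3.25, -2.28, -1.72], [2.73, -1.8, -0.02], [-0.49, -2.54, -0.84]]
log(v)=[[0.56,-2.67,-0.41], [1.49,1.61,1.54], [2.15,0.25,-0.93]]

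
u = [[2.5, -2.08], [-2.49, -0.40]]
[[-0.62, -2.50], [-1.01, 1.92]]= u@[[0.3, -0.81], [0.66, 0.23]]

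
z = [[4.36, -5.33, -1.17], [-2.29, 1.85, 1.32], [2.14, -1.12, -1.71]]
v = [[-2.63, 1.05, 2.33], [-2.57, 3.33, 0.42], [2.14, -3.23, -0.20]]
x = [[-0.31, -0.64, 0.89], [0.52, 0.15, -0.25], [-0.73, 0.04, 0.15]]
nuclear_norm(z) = 9.76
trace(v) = 0.50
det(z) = 0.10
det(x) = 0.04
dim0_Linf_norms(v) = [2.63, 3.33, 2.33]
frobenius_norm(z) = 8.24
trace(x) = -0.01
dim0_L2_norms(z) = [5.37, 5.75, 2.46]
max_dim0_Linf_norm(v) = 3.33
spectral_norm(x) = 1.30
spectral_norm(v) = 6.38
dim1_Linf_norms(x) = [0.89, 0.52, 0.73]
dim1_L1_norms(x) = [1.84, 0.92, 0.92]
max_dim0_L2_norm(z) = 5.75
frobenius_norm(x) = 1.49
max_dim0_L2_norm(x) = 0.95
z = x @ v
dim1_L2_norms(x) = [1.14, 0.6, 0.75]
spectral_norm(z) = 8.07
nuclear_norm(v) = 8.84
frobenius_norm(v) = 6.81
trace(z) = 4.50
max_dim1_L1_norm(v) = 6.32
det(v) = 1.33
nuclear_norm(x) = 2.06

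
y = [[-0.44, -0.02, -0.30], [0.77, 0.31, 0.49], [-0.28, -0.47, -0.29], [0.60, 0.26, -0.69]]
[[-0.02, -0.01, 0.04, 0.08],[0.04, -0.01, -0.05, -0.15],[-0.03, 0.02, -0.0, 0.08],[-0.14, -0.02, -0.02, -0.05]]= y @ [[-0.06, 0.01, -0.08, -0.13],[0.01, -0.06, 0.07, -0.06],[0.16, 0.01, -0.02, -0.07]]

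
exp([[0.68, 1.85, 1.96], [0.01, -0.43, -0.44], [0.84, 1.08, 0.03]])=[[3.29, 4.02, 2.91],  [-0.22, 0.34, -0.45],  [1.47, 2.11, 1.84]]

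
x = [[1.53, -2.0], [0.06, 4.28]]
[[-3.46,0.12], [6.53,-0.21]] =x@[[-0.26, 0.01], [1.53, -0.05]]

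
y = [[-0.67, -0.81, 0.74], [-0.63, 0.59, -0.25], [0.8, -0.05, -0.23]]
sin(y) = [[-0.46,-0.62,0.55], [-0.49,0.49,-0.22], [0.59,-0.07,-0.16]]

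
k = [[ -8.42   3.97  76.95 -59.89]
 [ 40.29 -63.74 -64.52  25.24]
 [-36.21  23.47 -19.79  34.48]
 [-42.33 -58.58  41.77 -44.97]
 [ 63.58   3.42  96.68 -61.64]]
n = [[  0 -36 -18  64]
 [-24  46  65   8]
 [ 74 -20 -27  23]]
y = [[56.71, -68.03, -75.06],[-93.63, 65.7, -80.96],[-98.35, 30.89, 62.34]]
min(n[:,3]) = 8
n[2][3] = 23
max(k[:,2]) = 96.68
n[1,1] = 46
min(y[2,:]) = -98.35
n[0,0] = 0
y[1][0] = -93.63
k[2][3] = 34.48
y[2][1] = 30.89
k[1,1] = -63.74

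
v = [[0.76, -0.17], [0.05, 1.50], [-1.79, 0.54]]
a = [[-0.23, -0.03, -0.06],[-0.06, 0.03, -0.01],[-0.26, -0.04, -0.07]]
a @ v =[[-0.07, -0.04], [-0.03, 0.05], [-0.07, -0.05]]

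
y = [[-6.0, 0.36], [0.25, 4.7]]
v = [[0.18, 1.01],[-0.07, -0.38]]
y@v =[[-1.11, -6.20], [-0.28, -1.53]]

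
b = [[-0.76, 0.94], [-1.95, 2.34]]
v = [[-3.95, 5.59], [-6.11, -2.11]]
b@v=[[-2.74, -6.23], [-6.59, -15.84]]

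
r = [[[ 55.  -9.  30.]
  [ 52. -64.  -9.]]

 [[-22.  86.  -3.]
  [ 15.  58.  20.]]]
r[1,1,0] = 15.0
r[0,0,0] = 55.0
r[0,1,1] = -64.0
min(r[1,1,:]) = 15.0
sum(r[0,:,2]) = 21.0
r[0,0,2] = 30.0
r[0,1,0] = 52.0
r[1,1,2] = 20.0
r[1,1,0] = 15.0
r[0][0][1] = -9.0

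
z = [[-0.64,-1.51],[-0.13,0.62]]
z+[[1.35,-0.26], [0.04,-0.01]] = [[0.71, -1.77], [-0.09, 0.61]]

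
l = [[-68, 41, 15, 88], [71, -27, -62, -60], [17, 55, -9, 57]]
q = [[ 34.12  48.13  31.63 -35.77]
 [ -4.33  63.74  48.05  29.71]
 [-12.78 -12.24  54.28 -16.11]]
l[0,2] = 15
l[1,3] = -60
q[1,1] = 63.74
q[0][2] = 31.63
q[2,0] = -12.78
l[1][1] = -27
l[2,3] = 57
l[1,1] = -27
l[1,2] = -62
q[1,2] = 48.05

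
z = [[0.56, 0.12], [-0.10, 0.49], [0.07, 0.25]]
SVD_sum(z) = [[0.38, 0.33], [0.18, 0.16], [0.16, 0.14]] + [[0.18, -0.21], [-0.28, 0.33], [-0.09, 0.11]]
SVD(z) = [[-0.84, 0.51],[-0.40, -0.82],[-0.36, -0.27]] @ diag([0.5990910576942092, 0.5353409237026755]) @ [[-0.76, -0.65], [0.65, -0.76]]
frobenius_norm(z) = 0.80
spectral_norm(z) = 0.60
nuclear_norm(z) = 1.13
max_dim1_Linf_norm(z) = 0.56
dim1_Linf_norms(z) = [0.56, 0.49, 0.25]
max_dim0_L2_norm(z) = 0.57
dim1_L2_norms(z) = [0.57, 0.5, 0.26]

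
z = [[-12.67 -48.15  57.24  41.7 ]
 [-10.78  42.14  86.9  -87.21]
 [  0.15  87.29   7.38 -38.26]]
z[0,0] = -12.67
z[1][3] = -87.21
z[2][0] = 0.15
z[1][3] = -87.21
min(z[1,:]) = -87.21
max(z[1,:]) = 86.9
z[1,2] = 86.9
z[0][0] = -12.67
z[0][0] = -12.67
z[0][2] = 57.24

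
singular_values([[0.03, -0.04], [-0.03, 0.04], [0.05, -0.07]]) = [0.11, 0.0]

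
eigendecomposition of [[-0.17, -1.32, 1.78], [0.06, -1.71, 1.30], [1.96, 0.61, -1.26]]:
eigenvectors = [[-0.66,-0.08,-0.57], [-0.34,0.79,-0.49], [-0.67,0.61,0.66]]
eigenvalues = [0.97, -0.71, -3.39]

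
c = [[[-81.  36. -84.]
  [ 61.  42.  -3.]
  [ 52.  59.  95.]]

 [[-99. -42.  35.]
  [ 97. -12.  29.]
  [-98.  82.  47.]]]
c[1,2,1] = 82.0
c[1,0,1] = -42.0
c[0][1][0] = 61.0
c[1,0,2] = 35.0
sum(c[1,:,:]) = 39.0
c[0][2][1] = 59.0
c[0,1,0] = 61.0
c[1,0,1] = -42.0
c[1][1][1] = -12.0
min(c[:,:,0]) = -99.0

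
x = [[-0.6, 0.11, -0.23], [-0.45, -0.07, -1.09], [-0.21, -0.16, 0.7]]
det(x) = 0.18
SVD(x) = [[-0.31, 0.73, -0.61], [-0.85, 0.08, 0.52], [0.43, 0.68, 0.6]] @ diag([1.382310340331886, 0.6554763704121825, 0.19942128984342752]) @ [[0.35, -0.03, 0.94], [-0.94, -0.05, 0.34], [0.04, -1.00, -0.05]]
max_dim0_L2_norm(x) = 1.32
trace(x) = 0.03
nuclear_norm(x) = 2.24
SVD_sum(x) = [[-0.15,0.01,-0.4],  [-0.41,0.04,-1.1],  [0.20,-0.02,0.55]] + [[-0.45, -0.02, 0.16],[-0.05, -0.00, 0.02],[-0.42, -0.02, 0.15]] + [[-0.0, 0.12, 0.01], [0.0, -0.1, -0.00], [0.0, -0.12, -0.01]]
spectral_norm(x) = 1.38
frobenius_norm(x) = 1.54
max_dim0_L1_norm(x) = 2.02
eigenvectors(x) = [[-0.31+0.13j, -0.31-0.13j, -0.16+0.00j], [-0.92+0.00j, (-0.92-0j), -0.70+0.00j], [-0.19+0.01j, -0.19-0.01j, 0.70+0.00j]]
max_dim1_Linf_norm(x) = 1.09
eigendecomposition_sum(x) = [[-0.31-0.50j, 0.04+0.19j, -0.03+0.08j], [-0.26-1.61j, (-0.1+0.54j), (-0.16+0.18j)], [(-0.07-0.32j), -0.01+0.11j, (-0.03+0.04j)]] + [[-0.31+0.50j, (0.04-0.19j), -0.03-0.08j],[(-0.26+1.61j), (-0.1-0.54j), (-0.16-0.18j)],[-0.07+0.32j, (-0.01-0.11j), -0.03-0.04j]] + [[(0.02-0j), (0.03+0j), -0.17+0.00j], [0.07-0.00j, (0.13+0j), -0.77+0.00j], [-0.07+0.00j, (-0.13-0j), 0.76-0.00j]]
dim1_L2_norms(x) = [0.65, 1.18, 0.75]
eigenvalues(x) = [(-0.44+0.08j), (-0.44-0.08j), (0.91+0j)]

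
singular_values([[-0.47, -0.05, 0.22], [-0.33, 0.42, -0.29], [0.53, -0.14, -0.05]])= [0.83, 0.51, 0.0]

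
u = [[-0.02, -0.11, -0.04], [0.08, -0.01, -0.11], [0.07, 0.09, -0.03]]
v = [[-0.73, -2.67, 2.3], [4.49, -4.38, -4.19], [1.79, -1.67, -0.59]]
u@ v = [[-0.55, 0.60, 0.44], [-0.3, 0.01, 0.29], [0.30, -0.53, -0.2]]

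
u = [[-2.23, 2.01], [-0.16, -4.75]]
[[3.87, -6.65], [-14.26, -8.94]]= u@[[0.94, 4.54], [2.97, 1.73]]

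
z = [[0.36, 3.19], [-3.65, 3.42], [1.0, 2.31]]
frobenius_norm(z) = 6.45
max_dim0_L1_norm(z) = 8.92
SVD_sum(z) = [[-1.23, 2.37], [-2.17, 4.19], [-0.73, 1.41]] + [[1.59, 0.82],[-1.48, -0.77],[1.73, 0.90]]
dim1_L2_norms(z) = [3.21, 5.0, 2.52]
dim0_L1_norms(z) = [5.01, 8.92]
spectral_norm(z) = 5.65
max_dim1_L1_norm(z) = 7.07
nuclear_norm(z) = 8.77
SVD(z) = [[-0.47, 0.57], [-0.84, -0.53], [-0.28, 0.62]] @ diag([5.646360747389656, 3.127188883060522]) @ [[0.46, -0.89], [0.89, 0.46]]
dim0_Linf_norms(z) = [3.65, 3.42]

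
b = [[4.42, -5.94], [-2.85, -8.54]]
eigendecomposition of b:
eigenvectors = [[0.98,0.39],[-0.20,0.92]]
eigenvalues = [5.62, -9.74]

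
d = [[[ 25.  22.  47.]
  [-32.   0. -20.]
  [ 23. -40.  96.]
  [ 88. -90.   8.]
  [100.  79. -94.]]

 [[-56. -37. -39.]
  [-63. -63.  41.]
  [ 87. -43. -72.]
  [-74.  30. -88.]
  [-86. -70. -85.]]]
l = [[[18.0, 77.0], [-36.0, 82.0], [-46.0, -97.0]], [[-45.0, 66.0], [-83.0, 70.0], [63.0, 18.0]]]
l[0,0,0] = 18.0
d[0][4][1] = 79.0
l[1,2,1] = 18.0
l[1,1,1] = 70.0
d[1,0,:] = [-56.0, -37.0, -39.0]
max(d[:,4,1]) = 79.0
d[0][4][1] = 79.0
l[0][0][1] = 77.0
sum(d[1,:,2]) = -243.0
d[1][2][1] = -43.0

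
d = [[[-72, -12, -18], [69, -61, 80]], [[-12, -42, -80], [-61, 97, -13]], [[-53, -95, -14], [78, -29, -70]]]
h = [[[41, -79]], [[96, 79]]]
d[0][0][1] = -12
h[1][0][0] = 96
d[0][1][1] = -61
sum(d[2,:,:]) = -183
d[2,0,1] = -95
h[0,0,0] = 41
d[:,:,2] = [[-18, 80], [-80, -13], [-14, -70]]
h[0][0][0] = 41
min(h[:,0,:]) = -79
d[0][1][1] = -61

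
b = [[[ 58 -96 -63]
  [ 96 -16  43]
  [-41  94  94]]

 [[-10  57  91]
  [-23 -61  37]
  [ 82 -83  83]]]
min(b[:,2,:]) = -83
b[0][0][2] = -63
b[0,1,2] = 43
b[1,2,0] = 82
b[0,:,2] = [-63, 43, 94]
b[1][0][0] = -10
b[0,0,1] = -96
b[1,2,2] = 83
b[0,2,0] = -41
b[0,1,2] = 43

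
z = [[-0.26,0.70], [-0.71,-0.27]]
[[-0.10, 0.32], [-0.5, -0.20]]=z @ [[0.66, 0.10], [0.1, 0.49]]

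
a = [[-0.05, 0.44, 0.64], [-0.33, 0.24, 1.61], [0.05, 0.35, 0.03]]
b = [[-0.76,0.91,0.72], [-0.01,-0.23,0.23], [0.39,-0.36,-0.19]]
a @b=[[0.28, -0.38, -0.06], [0.88, -0.94, -0.49], [-0.03, -0.05, 0.11]]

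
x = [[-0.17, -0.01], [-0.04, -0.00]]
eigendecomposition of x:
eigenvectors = [[-0.97, 0.06], [-0.23, -1.00]]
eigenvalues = [-0.17, 0.0]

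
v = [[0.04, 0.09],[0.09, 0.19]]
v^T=[[0.04, 0.09], [0.09, 0.19]]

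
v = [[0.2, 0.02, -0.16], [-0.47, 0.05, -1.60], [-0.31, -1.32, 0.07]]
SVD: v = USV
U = [[-0.06,-0.05,-1.00], [-1.0,0.04,0.06], [0.04,1.00,-0.05]]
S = [1.67, 1.36, 0.23]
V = [[0.27, -0.06, 0.96], [-0.25, -0.97, 0.01], [-0.93, 0.24, 0.27]]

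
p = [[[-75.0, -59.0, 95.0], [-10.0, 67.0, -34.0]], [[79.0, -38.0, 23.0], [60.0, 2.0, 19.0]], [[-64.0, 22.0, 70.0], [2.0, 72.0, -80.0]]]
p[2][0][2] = 70.0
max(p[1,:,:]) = 79.0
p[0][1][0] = -10.0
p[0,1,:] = [-10.0, 67.0, -34.0]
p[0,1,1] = 67.0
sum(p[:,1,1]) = 141.0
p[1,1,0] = 60.0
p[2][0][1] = 22.0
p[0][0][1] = -59.0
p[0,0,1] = -59.0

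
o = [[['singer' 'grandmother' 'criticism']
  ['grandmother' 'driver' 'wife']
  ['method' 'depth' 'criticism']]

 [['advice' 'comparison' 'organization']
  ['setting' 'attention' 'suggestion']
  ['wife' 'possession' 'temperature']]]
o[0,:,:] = [['singer', 'grandmother', 'criticism'], ['grandmother', 'driver', 'wife'], ['method', 'depth', 'criticism']]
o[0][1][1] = 'driver'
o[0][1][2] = 'wife'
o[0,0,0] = 'singer'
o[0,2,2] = 'criticism'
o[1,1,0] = 'setting'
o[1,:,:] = [['advice', 'comparison', 'organization'], ['setting', 'attention', 'suggestion'], ['wife', 'possession', 'temperature']]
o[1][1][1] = 'attention'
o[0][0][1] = 'grandmother'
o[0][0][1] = 'grandmother'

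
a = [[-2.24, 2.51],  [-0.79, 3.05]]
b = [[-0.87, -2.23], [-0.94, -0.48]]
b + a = [[-3.11, 0.28], [-1.73, 2.57]]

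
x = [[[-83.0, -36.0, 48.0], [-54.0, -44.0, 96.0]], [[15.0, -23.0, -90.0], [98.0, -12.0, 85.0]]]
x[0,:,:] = [[-83.0, -36.0, 48.0], [-54.0, -44.0, 96.0]]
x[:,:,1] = [[-36.0, -44.0], [-23.0, -12.0]]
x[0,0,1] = -36.0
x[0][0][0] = -83.0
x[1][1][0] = 98.0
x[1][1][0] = 98.0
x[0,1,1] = -44.0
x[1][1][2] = 85.0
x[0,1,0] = -54.0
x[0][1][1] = -44.0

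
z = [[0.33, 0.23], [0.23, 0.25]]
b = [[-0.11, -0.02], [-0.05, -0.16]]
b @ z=[[-0.04, -0.03], [-0.05, -0.05]]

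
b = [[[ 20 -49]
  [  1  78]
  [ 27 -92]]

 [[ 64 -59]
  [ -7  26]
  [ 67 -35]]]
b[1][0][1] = -59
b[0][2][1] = -92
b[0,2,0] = 27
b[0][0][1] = -49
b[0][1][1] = 78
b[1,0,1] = -59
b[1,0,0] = 64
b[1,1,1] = 26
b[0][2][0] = 27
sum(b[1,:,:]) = 56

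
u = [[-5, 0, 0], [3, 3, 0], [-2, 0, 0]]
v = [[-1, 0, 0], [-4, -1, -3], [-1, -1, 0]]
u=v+[[-4, 0, 0], [7, 4, 3], [-1, 1, 0]]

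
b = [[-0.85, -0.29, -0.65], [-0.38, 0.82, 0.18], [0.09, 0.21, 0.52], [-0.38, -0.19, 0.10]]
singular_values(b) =[1.23, 0.94, 0.43]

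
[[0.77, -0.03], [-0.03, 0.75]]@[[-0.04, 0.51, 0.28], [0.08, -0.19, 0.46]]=[[-0.03, 0.4, 0.20], [0.06, -0.16, 0.34]]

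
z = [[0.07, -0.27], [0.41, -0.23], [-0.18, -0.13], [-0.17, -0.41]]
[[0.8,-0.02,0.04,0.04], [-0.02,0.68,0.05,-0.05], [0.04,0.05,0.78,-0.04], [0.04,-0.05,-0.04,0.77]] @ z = [[0.03, -0.23],[0.28, -0.14],[-0.11, -0.11],[-0.14, -0.31]]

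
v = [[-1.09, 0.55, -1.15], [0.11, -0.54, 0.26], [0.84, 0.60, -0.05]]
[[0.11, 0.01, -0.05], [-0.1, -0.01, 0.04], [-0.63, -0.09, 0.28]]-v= [[1.20, -0.54, 1.1],[-0.21, 0.53, -0.22],[-1.47, -0.69, 0.33]]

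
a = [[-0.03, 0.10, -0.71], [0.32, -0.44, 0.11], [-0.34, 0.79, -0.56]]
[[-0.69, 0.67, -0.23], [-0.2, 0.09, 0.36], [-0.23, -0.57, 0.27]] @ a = [[0.31,-0.55,0.69],[-0.09,0.22,-0.05],[-0.27,0.44,-0.05]]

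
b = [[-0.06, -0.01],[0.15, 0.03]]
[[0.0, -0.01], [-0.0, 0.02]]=b@[[-0.07, 0.15],[0.22, -0.15]]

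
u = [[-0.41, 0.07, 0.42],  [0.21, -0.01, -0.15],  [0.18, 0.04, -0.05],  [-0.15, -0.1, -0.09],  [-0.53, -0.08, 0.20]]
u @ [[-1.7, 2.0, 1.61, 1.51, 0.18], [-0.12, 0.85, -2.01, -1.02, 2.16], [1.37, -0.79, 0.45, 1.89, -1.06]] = [[1.26, -1.09, -0.61, 0.10, -0.37],  [-0.56, 0.53, 0.29, 0.04, 0.18],  [-0.38, 0.43, 0.19, 0.14, 0.17],  [0.14, -0.31, -0.08, -0.29, -0.15],  [1.18, -1.29, -0.60, -0.34, -0.48]]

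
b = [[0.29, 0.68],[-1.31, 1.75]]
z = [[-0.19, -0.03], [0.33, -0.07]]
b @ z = [[0.17, -0.06], [0.83, -0.08]]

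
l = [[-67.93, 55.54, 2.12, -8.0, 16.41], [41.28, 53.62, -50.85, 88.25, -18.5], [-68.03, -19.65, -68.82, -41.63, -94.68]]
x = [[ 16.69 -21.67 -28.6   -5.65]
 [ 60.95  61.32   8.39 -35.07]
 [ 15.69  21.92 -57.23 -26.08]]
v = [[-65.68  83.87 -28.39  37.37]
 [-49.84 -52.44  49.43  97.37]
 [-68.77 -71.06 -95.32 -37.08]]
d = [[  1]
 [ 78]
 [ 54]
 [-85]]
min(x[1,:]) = -35.07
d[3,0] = -85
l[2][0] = -68.03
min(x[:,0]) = 15.69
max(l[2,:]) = -19.65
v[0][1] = 83.87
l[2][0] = -68.03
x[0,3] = -5.65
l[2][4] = -94.68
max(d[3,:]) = -85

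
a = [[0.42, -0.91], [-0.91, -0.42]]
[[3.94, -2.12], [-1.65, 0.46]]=a @ [[3.14, -1.3], [-2.88, 1.73]]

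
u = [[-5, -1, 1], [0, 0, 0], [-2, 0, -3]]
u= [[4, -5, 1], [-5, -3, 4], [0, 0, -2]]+[[-9, 4, 0], [5, 3, -4], [-2, 0, -1]]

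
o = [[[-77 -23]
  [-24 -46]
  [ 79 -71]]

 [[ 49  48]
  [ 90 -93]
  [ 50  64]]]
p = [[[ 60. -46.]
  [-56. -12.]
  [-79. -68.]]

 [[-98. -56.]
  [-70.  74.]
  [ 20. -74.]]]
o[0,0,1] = -23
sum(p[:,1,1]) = 62.0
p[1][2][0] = 20.0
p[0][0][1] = -46.0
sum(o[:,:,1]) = -121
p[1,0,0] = -98.0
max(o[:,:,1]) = 64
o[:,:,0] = [[-77, -24, 79], [49, 90, 50]]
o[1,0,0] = 49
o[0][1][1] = -46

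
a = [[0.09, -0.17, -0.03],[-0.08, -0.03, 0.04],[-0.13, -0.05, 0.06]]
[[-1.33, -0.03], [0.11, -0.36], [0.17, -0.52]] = a@[[-3.68, -2.08], [5.89, 1.24], [-0.24, -12.20]]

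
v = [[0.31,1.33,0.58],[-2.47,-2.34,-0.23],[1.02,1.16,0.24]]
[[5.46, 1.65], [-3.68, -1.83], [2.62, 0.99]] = v@[[-1.41, -0.86], [2.66, 1.76], [4.06, -0.73]]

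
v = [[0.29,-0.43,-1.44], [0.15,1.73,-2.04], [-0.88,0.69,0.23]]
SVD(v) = [[-0.36, 0.69, 0.62],[-0.93, -0.24, -0.27],[-0.03, -0.68, 0.74]] @ diag([2.839262094937331, 1.5562931801909972, 0.5827025772579607]) @ [[-0.08, -0.52, 0.85], [0.49, -0.76, -0.43], [-0.87, -0.38, -0.31]]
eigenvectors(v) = [[-0.81+0.00j,  0.01+0.45j,  (0.01-0.45j)],[-0.35+0.00j,  0.80+0.00j,  0.80-0.00j],[-0.48+0.00j,  (0.09-0.39j),  (0.09+0.39j)]]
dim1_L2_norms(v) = [1.53, 2.68, 1.14]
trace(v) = 2.25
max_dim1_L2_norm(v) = 2.68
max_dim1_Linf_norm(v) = 2.04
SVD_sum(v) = [[0.08, 0.53, -0.87], [0.2, 1.38, -2.25], [0.01, 0.05, -0.08]] + [[0.53, -0.82, -0.46], [-0.18, 0.29, 0.16], [-0.52, 0.8, 0.45]] + [[-0.32, -0.14, -0.11], [0.14, 0.06, 0.05], [-0.37, -0.16, -0.13]]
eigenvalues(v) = [(-0.75+0j), (1.5+1.08j), (1.5-1.08j)]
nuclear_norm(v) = 4.98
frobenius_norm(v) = 3.29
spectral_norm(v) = 2.84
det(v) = -2.57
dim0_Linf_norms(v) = [0.88, 1.73, 2.04]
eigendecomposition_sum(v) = [[(-0.46+0j), 0.07-0.00j, -0.54+0.00j], [(-0.2+0j), (0.03-0j), (-0.23+0j)], [-0.28+0.00j, (0.04-0j), (-0.32+0j)]] + [[(0.38+0.09j),  (-0.25+0.49j),  -0.45-0.50j], [(0.17-0.66j),  (0.85+0.47j),  (-0.91+0.77j)], [(-0.3-0.16j),  0.32-0.36j,  (0.27+0.53j)]] + [[0.38-0.09j,-0.25-0.49j,-0.45+0.50j],[0.17+0.66j,(0.85-0.47j),-0.91-0.77j],[-0.30+0.16j,0.32+0.36j,0.27-0.53j]]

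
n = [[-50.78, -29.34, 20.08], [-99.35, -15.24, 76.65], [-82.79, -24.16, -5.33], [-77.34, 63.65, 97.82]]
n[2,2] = -5.33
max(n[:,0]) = -50.78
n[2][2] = -5.33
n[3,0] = -77.34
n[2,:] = [-82.79, -24.16, -5.33]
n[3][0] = -77.34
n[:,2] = [20.08, 76.65, -5.33, 97.82]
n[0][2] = 20.08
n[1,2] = 76.65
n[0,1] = -29.34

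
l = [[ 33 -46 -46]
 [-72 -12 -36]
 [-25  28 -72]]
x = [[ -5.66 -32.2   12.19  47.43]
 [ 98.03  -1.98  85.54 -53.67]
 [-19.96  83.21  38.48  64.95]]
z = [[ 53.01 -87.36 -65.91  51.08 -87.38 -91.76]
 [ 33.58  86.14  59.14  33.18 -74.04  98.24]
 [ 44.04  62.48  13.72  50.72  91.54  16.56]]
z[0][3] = 51.08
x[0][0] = -5.66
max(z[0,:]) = 53.01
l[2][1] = 28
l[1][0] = -72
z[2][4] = 91.54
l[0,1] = -46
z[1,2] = 59.14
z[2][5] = 16.56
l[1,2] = -36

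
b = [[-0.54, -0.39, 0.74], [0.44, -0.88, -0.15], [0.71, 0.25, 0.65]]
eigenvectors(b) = [[(0.43+0j), (0.01-0.64j), 0.01+0.64j], [0.03+0.00j, -0.71+0.00j, (-0.71-0j)], [0.90+0.00j, (0.02+0.3j), 0.02-0.30j]]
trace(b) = -0.77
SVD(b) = [[0.58, -0.69, -0.44], [-0.70, -0.15, -0.7], [0.41, 0.71, -0.57]] @ diag([0.9989667379313443, 0.9950111451716789, 0.9914223507118216]) @ [[-0.33,0.50,0.80], [0.82,0.58,-0.02], [-0.47,0.65,-0.6]]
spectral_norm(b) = 1.00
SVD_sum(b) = [[-0.19, 0.29, 0.46],[0.23, -0.35, -0.56],[-0.14, 0.20, 0.33]] + [[-0.56, -0.39, 0.02], [-0.12, -0.08, 0.00], [0.58, 0.41, -0.02]] + [[0.21,-0.28,0.26], [0.33,-0.45,0.41], [0.27,-0.36,0.33]]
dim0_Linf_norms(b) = [0.71, 0.88, 0.74]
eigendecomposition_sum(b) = [[(0.18+0j),0.01+0.00j,(0.38+0j)], [0.01+0.00j,0j,(0.03+0j)], [(0.38+0j),(0.03+0j),0.81+0.00j]] + [[-0.36+0.19j, -0.20-0.40j, (0.18-0.08j)], [(0.21+0.4j), (-0.44+0.23j), -0.09-0.20j], [(0.16-0.1j), (0.11+0.18j), (-0.08+0.04j)]] + [[(-0.36-0.19j),(-0.2+0.4j),0.18+0.08j], [0.21-0.40j,(-0.44-0.23j),-0.09+0.20j], [(0.16+0.1j),(0.11-0.18j),-0.08-0.04j]]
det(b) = 0.99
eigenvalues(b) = [(0.99+0j), (-0.88+0.46j), (-0.88-0.46j)]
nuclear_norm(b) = 2.99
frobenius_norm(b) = 1.72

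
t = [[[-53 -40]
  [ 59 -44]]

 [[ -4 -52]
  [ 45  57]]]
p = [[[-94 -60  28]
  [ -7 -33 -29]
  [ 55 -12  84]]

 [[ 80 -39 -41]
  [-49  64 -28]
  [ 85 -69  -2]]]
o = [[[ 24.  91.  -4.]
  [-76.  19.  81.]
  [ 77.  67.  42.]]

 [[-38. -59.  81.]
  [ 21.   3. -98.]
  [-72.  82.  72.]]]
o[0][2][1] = 67.0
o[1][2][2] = 72.0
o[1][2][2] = 72.0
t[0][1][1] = -44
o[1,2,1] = 82.0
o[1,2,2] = 72.0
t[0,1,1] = -44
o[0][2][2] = 42.0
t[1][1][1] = 57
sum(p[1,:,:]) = 1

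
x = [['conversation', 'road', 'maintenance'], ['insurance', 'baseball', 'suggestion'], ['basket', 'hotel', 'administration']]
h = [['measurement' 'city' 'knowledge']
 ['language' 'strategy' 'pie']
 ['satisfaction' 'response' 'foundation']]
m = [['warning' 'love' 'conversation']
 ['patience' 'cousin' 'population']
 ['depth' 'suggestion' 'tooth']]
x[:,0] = ['conversation', 'insurance', 'basket']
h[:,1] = ['city', 'strategy', 'response']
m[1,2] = 'population'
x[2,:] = ['basket', 'hotel', 'administration']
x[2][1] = 'hotel'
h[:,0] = ['measurement', 'language', 'satisfaction']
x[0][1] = 'road'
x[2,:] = ['basket', 'hotel', 'administration']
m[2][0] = 'depth'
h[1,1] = 'strategy'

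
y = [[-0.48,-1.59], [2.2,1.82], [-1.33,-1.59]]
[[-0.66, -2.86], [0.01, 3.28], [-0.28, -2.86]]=y @ [[-0.45, 0.0], [0.55, 1.8]]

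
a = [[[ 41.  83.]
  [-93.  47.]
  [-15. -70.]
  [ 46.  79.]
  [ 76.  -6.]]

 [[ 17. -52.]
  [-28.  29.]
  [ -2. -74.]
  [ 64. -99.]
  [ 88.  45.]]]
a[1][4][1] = 45.0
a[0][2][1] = -70.0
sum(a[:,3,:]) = 90.0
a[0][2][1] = -70.0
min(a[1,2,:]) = -74.0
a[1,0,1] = -52.0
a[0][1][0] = -93.0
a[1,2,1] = -74.0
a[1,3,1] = -99.0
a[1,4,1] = 45.0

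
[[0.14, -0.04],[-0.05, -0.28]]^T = [[0.14, -0.05],  [-0.04, -0.28]]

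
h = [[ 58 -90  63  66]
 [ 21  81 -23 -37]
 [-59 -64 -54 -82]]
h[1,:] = [21, 81, -23, -37]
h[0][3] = 66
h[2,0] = -59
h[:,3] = [66, -37, -82]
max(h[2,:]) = -54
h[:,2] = [63, -23, -54]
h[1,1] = 81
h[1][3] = -37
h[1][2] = -23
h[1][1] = 81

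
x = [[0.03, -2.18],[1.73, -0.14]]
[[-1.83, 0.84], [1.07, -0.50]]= x @[[0.69, -0.32], [0.85, -0.39]]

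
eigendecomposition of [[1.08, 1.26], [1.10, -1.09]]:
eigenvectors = [[0.93, -0.42], [0.38, 0.91]]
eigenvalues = [1.6, -1.61]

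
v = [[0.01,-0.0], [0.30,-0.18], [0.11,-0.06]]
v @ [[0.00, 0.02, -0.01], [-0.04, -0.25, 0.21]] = [[0.00, 0.00, -0.0],  [0.01, 0.05, -0.04],  [0.0, 0.02, -0.01]]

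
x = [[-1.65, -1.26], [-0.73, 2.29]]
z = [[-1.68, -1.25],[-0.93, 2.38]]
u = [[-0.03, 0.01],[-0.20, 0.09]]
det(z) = -5.16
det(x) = -4.70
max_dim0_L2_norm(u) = 0.2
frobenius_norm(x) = 3.18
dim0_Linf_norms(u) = [0.2, 0.09]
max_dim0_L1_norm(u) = 0.23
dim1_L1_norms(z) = [2.93, 3.31]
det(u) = -0.00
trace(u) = 0.06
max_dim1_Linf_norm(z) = 2.38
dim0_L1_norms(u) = [0.23, 0.1]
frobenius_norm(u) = 0.22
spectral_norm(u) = 0.22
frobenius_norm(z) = 3.30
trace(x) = 0.64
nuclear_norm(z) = 4.61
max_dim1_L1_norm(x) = 3.02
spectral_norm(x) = 2.62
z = u + x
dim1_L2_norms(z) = [2.09, 2.56]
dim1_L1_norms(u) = [0.04, 0.29]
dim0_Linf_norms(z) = [1.68, 2.38]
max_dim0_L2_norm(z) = 2.69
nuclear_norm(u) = 0.22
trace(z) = 0.70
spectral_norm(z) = 2.69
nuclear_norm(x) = 4.41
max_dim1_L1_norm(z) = 3.31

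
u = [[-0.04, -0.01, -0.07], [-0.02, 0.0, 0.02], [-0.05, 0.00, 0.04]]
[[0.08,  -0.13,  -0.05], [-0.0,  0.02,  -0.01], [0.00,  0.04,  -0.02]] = u @ [[-0.66, 0.44, 0.68],[0.08, 0.8, 0.41],[-0.79, 1.47, 0.31]]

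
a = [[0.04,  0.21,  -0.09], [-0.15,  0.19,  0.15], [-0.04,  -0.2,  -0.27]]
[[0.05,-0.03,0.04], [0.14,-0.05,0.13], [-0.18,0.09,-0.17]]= a @[[-0.02,-0.08,-0.03], [0.4,-0.20,0.37], [0.39,-0.16,0.37]]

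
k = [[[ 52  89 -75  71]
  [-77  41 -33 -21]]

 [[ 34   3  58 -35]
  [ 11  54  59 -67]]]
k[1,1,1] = 54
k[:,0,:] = [[52, 89, -75, 71], [34, 3, 58, -35]]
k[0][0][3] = 71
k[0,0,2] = -75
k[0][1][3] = -21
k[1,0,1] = 3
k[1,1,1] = 54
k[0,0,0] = 52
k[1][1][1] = 54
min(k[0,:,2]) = -75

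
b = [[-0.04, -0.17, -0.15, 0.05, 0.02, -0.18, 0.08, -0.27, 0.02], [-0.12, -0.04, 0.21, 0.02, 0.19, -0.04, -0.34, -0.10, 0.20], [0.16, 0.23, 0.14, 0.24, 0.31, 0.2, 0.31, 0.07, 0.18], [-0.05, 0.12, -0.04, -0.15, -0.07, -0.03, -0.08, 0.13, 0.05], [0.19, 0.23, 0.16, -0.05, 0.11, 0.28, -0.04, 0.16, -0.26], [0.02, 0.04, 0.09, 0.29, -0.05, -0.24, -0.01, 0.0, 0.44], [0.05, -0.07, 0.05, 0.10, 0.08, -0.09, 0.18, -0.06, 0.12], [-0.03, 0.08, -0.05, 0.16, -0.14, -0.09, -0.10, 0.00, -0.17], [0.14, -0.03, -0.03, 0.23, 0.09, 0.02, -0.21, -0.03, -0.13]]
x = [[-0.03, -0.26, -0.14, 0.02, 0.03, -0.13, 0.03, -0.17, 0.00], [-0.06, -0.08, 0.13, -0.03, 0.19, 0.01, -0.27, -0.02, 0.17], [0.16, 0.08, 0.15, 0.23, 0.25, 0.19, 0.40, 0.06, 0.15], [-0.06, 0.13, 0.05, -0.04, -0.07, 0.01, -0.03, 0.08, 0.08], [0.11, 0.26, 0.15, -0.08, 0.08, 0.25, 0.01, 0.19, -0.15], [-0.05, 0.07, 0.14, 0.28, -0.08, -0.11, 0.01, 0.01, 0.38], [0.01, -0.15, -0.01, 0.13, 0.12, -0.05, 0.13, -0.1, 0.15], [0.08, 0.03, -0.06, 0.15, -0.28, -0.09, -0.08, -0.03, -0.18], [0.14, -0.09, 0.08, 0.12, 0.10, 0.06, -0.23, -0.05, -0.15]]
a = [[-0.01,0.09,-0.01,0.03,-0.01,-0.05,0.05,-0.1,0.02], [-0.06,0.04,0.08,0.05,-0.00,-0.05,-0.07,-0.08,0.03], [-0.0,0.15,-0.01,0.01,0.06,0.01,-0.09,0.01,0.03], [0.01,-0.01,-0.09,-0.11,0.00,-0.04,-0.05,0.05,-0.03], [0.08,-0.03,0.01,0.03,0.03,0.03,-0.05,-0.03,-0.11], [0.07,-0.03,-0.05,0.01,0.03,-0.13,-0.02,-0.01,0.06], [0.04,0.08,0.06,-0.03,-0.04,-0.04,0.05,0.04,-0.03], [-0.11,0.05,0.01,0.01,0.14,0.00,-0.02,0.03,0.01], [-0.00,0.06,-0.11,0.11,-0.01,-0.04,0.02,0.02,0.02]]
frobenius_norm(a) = 0.51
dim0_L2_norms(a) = [0.17, 0.22, 0.18, 0.17, 0.16, 0.17, 0.16, 0.15, 0.14]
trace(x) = -0.08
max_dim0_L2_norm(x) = 0.56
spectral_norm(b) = 0.79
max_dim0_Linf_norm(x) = 0.4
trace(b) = -0.17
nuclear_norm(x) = 2.82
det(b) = 0.00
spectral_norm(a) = 0.27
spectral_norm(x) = 0.74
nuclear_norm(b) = 3.38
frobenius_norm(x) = 1.28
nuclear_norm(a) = 1.43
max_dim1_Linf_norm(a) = 0.15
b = x + a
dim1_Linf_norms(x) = [0.26, 0.27, 0.4, 0.13, 0.26, 0.38, 0.15, 0.28, 0.23]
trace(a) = -0.09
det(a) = -0.00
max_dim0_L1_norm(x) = 1.41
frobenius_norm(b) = 1.38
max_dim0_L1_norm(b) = 1.57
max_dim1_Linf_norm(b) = 0.44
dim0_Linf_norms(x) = [0.16, 0.26, 0.15, 0.28, 0.28, 0.25, 0.4, 0.19, 0.38]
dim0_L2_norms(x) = [0.27, 0.45, 0.34, 0.44, 0.47, 0.38, 0.56, 0.3, 0.55]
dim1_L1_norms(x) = [0.81, 0.96, 1.67, 0.55, 1.28, 1.13, 0.85, 0.98, 1.02]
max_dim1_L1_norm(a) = 0.46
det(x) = -0.00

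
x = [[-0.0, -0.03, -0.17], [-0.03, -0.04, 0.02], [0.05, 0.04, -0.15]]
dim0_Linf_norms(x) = [0.05, 0.04, 0.17]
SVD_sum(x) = [[0.03,0.01,-0.16], [-0.0,-0.00,0.03], [0.03,0.01,-0.16]] + [[-0.03, -0.04, -0.01], [-0.03, -0.04, -0.01], [0.02, 0.03, 0.01]] + [[-0.00, 0.0, -0.00], [0.00, -0.00, 0.00], [0.0, -0.00, 0.0]]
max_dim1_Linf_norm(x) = 0.17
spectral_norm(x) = 0.23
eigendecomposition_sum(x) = [[0.06j,  (-0.02+0.07j),  -0.09-0.07j], [(-0.02+0.01j),  -0.02+0.00j,  0.01-0.03j], [0.03+0.03j,  (0.02+0.05j),  (-0.08-0.01j)]] + [[0.00-0.06j, (-0.02-0.07j), (-0.09+0.07j)], [-0.02-0.01j, (-0.02-0j), (0.01+0.03j)], [(0.03-0.03j), 0.02-0.05j, (-0.08+0.01j)]] + [[(-0-0j),0.00-0.00j,0j], [0.00+0.00j,-0.00+0.00j,-0.00-0.00j], [-0.00-0.00j,-0j,0.00+0.00j]]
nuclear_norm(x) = 0.31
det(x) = -0.00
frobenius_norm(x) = 0.24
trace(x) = -0.19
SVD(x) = [[0.72,  0.60,  -0.35], [-0.11,  0.60,  0.79], [0.68,  -0.53,  0.50]] @ diag([0.2306898056786478, 0.07796950135385464, 0.0017234890713147106]) @ [[0.16, 0.04, -0.99], [-0.57, -0.81, -0.13], [0.80, -0.58, 0.11]]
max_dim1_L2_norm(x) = 0.17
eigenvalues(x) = [(-0.09+0.06j), (-0.09-0.06j), (-0+0j)]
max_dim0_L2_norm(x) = 0.23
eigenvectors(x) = [[(0.81+0j), 0.81-0.00j, (-0.8+0j)], [0.07+0.20j, (0.07-0.2j), (0.58+0j)], [(0.44-0.32j), (0.44+0.32j), -0.11+0.00j]]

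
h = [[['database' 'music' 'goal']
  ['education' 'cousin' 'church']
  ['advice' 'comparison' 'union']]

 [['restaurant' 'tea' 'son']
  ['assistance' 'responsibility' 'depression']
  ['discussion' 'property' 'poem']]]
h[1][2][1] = 'property'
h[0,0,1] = 'music'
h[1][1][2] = 'depression'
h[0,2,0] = 'advice'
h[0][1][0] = 'education'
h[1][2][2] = 'poem'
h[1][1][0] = 'assistance'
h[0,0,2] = 'goal'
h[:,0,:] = [['database', 'music', 'goal'], ['restaurant', 'tea', 'son']]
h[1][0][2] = 'son'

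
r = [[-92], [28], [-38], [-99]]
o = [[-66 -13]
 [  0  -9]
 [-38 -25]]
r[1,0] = 28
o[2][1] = -25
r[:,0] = [-92, 28, -38, -99]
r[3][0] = -99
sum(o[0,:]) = -79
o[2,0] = -38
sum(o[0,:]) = -79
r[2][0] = -38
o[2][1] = -25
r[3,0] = -99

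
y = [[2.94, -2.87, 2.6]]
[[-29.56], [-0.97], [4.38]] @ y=[[-86.91,  84.84,  -76.86],[-2.85,  2.78,  -2.52],[12.88,  -12.57,  11.39]]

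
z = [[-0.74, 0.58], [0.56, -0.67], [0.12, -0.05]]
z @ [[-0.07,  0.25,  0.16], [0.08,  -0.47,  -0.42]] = [[0.10, -0.46, -0.36],[-0.09, 0.45, 0.37],[-0.01, 0.05, 0.04]]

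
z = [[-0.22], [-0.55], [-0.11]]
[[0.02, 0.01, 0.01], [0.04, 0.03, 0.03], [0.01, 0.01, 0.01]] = z @ [[-0.07,  -0.06,  -0.06]]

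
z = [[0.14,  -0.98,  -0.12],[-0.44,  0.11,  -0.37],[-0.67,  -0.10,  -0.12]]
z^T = [[0.14, -0.44, -0.67], [-0.98, 0.11, -0.10], [-0.12, -0.37, -0.12]]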